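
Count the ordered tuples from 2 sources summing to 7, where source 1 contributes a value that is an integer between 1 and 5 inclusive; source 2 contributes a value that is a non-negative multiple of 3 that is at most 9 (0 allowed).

The generating function for the choices is (z + z^2 + z^3 + z^4 + z^5)·(1 + z^3 + z^6 + z^9); the count is [z^7].
(z + z^2 + z^3 + z^4 + z^5) has coefficients 0,1,1,1,1,1 for degrees 0…5.
(1 + z^3 + z^6 + z^9) has coefficients 1,0,0,1,0,0,1,0 for degrees 0…7.
[z^7] = 1·1 + 1·0 + 1·0 + 1·1 + 1·0 = 2.

2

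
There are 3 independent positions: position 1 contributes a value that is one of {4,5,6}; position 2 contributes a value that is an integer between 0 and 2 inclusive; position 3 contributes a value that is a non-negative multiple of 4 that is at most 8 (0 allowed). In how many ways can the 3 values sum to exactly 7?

2

The generating function for the choices is (z⁴ + z⁵ + z⁶)·(1 + z + z²)·(1 + z⁴ + z⁸); the count is [z⁷].
(z⁴ + z⁵ + z⁶) has coefficients 0,0,0,0,1,1,1 for degrees 0…6.
(1 + z + z²) has coefficients 1,1,1,0,0,0,0,0 for degrees 0…7.
Finally multiplying by (1 + z⁴ + z⁸), the product of all factors after the first has coefficients 1,1,1,0,1,1,1,0 for degrees 0…7.
[z⁷] = 1·0 + 1·1 + 1·1 = 2.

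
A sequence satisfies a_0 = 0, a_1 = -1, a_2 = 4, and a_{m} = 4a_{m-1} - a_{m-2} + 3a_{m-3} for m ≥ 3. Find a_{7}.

3728

The ordinary generating function has denominator 1 - 4t + t^2 - 3t^3.
Iterating the recurrence: a_0,…,a_{7} = 0, -1, 4, 17, 61, 239, 946, 3728.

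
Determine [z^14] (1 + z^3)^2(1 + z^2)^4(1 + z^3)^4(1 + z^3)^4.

885

(1 + z^3)^2 has coefficients 1,0,0,2,0,0,1 for degrees 0…6.
(1 + z^2)^4 has coefficients 1,0,4,0,6,0,4,0,1,0,0,0,0,0,0 for degrees 0…14.
Multiplying by (1 + z^3)^4 gives running coefficients 1,0,4,4,6,16,10,24,25,20,36,20,25,24,10 for degrees 0…14.
Finally multiplying by (1 + z^3)^4, the product of all factors after the first has coefficients 1,0,4,8,6,32,32,48,113,88,168,232,182,336,308 for degrees 0…14.
[z^14] = 1·308 + 2·232 + 1·113 = 885.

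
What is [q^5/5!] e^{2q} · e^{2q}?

The EGF product rule gives c_5 = Σ_{k_1+k_2=5} C(5; k_1,k_2) · ∏ g_i(k_i), where e^{2q} gives (2)^k; e^{2q} gives (2)^k.
g_1(k) for k = 0…5: 1, 2, 4, 8, 16, 32.
g_2(k) for k = 0…5: 1, 2, 4, 8, 16, 32.
c_5 = Σ_k C(5,k)·g_1(k)·g_2(5−k) = 1·1·32 + 5·2·16 + 10·4·8 + 10·8·4 + 5·16·2 + 1·32·1 = 32 + 160 + 320 + 320 + 160 + 32 = 1024.

1024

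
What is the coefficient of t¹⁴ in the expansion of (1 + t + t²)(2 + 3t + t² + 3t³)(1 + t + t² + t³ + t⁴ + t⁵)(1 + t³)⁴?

(1 + t + t²) has coefficients 1,1,1 for degrees 0…2.
(2 + 3t + t² + 3t³) has coefficients 2,3,1,3,0,0,0,0,0,0,0,0,0,0,0 for degrees 0…14.
Multiplying by (1 + t + t² + t³ + t⁴ + t⁵) gives running coefficients 2,5,6,9,9,9,7,4,3,0,0,0,0,0,0 for degrees 0…14.
Finally multiplying by (1 + t³)⁴, the product of all factors after the first has coefficients 2,5,6,17,29,33,55,70,75,90,90,90,80,65,60 for degrees 0…14.
[t¹⁴] = 1·60 + 1·65 + 1·80 = 205.

205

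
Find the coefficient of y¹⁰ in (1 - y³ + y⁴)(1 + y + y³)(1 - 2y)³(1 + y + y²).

-14

(1 - y³ + y⁴) has coefficients 1,0,0,-1,1 for degrees 0…4.
(1 + y + y³) has coefficients 1,1,0,1,0,0,0,0,0,0,0 for degrees 0…10.
Multiplying by (1 - 2y)³ gives running coefficients 1,-5,6,5,-14,12,-8,0,0,0,0 for degrees 0…10.
Finally multiplying by (1 + y + y²), the product of all factors after the first has coefficients 1,-4,2,6,-3,3,-10,4,-8,0,0 for degrees 0…10.
[y¹⁰] = 1·0 − 1·4 + 1·(-10) = -14.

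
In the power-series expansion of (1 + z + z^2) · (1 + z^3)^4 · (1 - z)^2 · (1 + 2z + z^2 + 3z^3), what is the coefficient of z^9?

(1 + z + z^2) has coefficients 1,1,1 for degrees 0…2.
(1 + z^3)^4 has coefficients 1,0,0,4,0,0,6,0,0,4 for degrees 0…9.
Multiplying by (1 - z)^2 gives running coefficients 1,-2,1,4,-8,4,6,-12,6,4 for degrees 0…9.
Finally multiplying by (1 + 2z + z^2 + 3z^3), the product of all factors after the first has coefficients 1,0,-2,7,-5,-5,18,-20,0,22 for degrees 0…9.
[z^9] = 1·22 + 1·0 + 1·(-20) = 2.

2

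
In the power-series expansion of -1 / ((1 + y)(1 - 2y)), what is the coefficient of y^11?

-1365

The denominator gives the recurrence a_n = a_(n−1) + 2a_(n−2) for n ≥ 2; the numerator fixes a_0 = -1, a_1 = -1.
Iterating: -1, -1, -3, -5, -11, -21, -43, -85, -171, -341, -683, -1365, so a_11 = -1365.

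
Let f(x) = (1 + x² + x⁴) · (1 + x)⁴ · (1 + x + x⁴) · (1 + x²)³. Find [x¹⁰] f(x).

129

(1 + x² + x⁴) has coefficients 1,0,1,0,1 for degrees 0…4.
(1 + x)⁴ has coefficients 1,4,6,4,1,0,0,0,0,0,0 for degrees 0…10.
Multiplying by (1 + x + x⁴) gives running coefficients 1,5,10,10,6,5,6,4,1,0,0 for degrees 0…10.
Finally multiplying by (1 + x²)³, the product of all factors after the first has coefficients 1,5,13,25,39,50,55,54,47,37,27 for degrees 0…10.
[x¹⁰] = 1·27 + 1·47 + 1·55 = 129.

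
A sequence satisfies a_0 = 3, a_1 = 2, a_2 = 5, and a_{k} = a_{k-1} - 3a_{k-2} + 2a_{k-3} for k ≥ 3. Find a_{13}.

The ordinary generating function has denominator 1 - x + 3x^2 - 2x^3.
Iterating the recurrence: a_0,…,a_{13} = 3, 2, 5, 5, -6, -11, 17, 38, -35, -115, 66, 341, -87, -978.

-978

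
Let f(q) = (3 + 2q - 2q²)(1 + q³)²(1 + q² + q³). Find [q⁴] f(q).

4

(3 + 2q - 2q²) has coefficients 3,2,-2 for degrees 0…2.
(1 + q³)² has coefficients 1,0,0,2,0 for degrees 0…4.
Finally multiplying by (1 + q² + q³), the product of all factors after the first has coefficients 1,0,1,3,0 for degrees 0…4.
[q⁴] = 3·0 + 2·3 − 2·1 = 4.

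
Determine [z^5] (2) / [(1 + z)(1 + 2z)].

-126

The denominator gives the recurrence a_n = −3a_(n−1) − 2a_(n−2) for n ≥ 2; the numerator fixes a_0 = 2, a_1 = -6.
Iterating: 2, -6, 14, -30, 62, -126, so a_5 = -126.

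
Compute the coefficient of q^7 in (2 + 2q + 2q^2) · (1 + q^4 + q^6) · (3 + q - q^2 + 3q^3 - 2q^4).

(2 + 2q + 2q^2) has coefficients 2,2,2 for degrees 0…2.
(1 + q^4 + q^6) has coefficients 1,0,0,0,1,0,1,0 for degrees 0…7.
Finally multiplying by (3 + q - q^2 + 3q^3 - 2q^4), the product of all factors after the first has coefficients 3,1,-1,3,1,1,2,4 for degrees 0…7.
[q^7] = 2·4 + 2·2 + 2·1 = 14.

14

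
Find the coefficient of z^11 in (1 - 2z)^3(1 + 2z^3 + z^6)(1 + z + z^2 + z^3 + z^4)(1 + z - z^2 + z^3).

-23

(1 - 2z)^3 has coefficients 1,-6,12,-8 for degrees 0…3.
(1 + 2z^3 + z^6) has coefficients 1,0,0,2,0,0,1,0,0,0,0,0 for degrees 0…11.
Multiplying by (1 + z + z^2 + z^3 + z^4) gives running coefficients 1,1,1,3,3,2,3,3,1,1,1,0 for degrees 0…11.
Finally multiplying by (1 + z - z^2 + z^3), the product of all factors after the first has coefficients 1,2,1,4,6,3,5,7,3,2,4,1 for degrees 0…11.
[z^11] = 1·1 − 6·4 + 12·2 − 8·3 = -23.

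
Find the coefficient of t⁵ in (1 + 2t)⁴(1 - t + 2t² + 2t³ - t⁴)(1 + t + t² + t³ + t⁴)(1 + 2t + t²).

436

(1 + 2t)⁴ has coefficients 1,8,24,32,16 for degrees 0…4.
(1 - t + 2t² + 2t³ - t⁴) has coefficients 1,-1,2,2,-1,0 for degrees 0…5.
Multiplying by (1 + t + t² + t³ + t⁴) gives running coefficients 1,0,2,4,3,2 for degrees 0…5.
Finally multiplying by (1 + 2t + t²), the product of all factors after the first has coefficients 1,2,3,8,13,12 for degrees 0…5.
[t⁵] = 1·12 + 8·13 + 24·8 + 32·3 + 16·2 = 436.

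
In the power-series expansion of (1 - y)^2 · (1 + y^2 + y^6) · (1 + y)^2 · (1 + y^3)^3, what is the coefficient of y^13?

(1 - y)^2 has coefficients 1,-2,1 for degrees 0…2.
(1 + y^2 + y^6) has coefficients 1,0,1,0,0,0,1,0,0,0,0,0,0,0 for degrees 0…13.
Multiplying by (1 + y)^2 gives running coefficients 1,2,2,2,1,0,1,2,1,0,0,0,0,0 for degrees 0…13.
Finally multiplying by (1 + y^3)^3, the product of all factors after the first has coefficients 1,2,2,5,7,6,10,11,7,10,11,5,5,7 for degrees 0…13.
[y^13] = 1·7 − 2·5 + 1·5 = 2.

2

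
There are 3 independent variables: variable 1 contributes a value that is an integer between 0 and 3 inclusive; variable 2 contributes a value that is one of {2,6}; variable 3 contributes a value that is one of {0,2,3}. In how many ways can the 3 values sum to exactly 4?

The generating function for the choices is (1 + t + t^2 + t^3)·(t^2 + t^6)·(1 + t^2 + t^3); the count is [t^4].
(1 + t + t^2 + t^3) has coefficients 1,1,1,1 for degrees 0…3.
(t^2 + t^6) has coefficients 0,0,1,0,0 for degrees 0…4.
Finally multiplying by (1 + t^2 + t^3), the product of all factors after the first has coefficients 0,0,1,0,1 for degrees 0…4.
[t^4] = 1·1 + 1·0 + 1·1 + 1·0 = 2.

2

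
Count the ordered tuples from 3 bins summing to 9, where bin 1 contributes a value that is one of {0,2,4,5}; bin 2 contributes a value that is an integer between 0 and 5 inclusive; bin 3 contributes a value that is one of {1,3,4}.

The generating function for the choices is (1 + x^2 + x^4 + x^5)·(1 + x + x^2 + x^3 + x^4 + x^5)·(x + x^3 + x^4); the count is [x^9].
(1 + x^2 + x^4 + x^5) has coefficients 1,0,1,0,1,1 for degrees 0…5.
(1 + x + x^2 + x^3 + x^4 + x^5) has coefficients 1,1,1,1,1,1,0,0,0,0 for degrees 0…9.
Finally multiplying by (x + x^3 + x^4), the product of all factors after the first has coefficients 0,1,1,2,3,3,3,2,2,1 for degrees 0…9.
[x^9] = 1·1 + 1·2 + 1·3 + 1·3 = 9.

9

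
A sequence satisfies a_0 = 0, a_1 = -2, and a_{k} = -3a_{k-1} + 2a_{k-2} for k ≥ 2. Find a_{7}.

The ordinary generating function has denominator 1 + 3x - 2x^2.
Iterating the recurrence: a_0,…,a_{7} = 0, -2, 6, -22, 78, -278, 990, -3526.

-3526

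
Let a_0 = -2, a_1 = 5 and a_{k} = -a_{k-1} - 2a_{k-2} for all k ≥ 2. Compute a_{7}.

15

The ordinary generating function has denominator 1 + t + 2t^2.
Iterating the recurrence: a_0,…,a_{7} = -2, 5, -1, -9, 11, 7, -29, 15.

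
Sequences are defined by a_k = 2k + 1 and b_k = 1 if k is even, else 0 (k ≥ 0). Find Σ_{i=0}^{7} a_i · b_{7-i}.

Write out a_i and b_{7-i} for i = 0,…,7 and sum the products.
Σ = 1·0 + 3·1 + 5·0 + 7·1 + 9·0 + 11·1 + 13·0 + 15·1 = 36.

36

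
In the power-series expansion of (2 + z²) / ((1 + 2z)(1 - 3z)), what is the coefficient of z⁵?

279

The denominator gives the recurrence a_n = a_(n−1) + 6a_(n−2) for n ≥ 3; the numerator fixes a_0 = 2, a_1 = 2, a_2 = 15.
Iterating: 2, 2, 15, 27, 117, 279, so a_5 = 279.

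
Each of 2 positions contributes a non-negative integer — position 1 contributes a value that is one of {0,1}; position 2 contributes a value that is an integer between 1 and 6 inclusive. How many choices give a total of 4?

The generating function for the choices is (1 + t)·(t + t² + t³ + t⁴ + t⁵ + t⁶); the count is [t⁴].
(1 + t) has coefficients 1,1 for degrees 0…1.
(t + t² + t³ + t⁴ + t⁵ + t⁶) has coefficients 0,1,1,1,1 for degrees 0…4.
[t⁴] = 1·1 + 1·1 = 2.

2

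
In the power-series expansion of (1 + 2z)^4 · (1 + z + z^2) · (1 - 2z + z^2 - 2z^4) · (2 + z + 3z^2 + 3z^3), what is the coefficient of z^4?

26

(1 + 2z)^4 has coefficients 1,8,24,32,16 for degrees 0…4.
(1 + z + z^2) has coefficients 1,1,1,0,0 for degrees 0…4.
Multiplying by (1 - 2z + z^2 - 2z^4) gives running coefficients 1,-1,0,-1,-1 for degrees 0…4.
Finally multiplying by (2 + z + 3z^2 + 3z^3), the product of all factors after the first has coefficients 2,-1,2,-2,-6 for degrees 0…4.
[z^4] = 1·(-6) + 8·(-2) + 24·2 + 32·(-1) + 16·2 = 26.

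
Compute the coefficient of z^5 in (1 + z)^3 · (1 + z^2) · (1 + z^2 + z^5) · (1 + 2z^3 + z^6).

16

(1 + z)^3 has coefficients 1,3,3,1 for degrees 0…3.
(1 + z^2) has coefficients 1,0,1,0,0,0 for degrees 0…5.
Multiplying by (1 + z^2 + z^5) gives running coefficients 1,0,2,0,1,1 for degrees 0…5.
Finally multiplying by (1 + 2z^3 + z^6), the product of all factors after the first has coefficients 1,0,2,2,1,5 for degrees 0…5.
[z^5] = 1·5 + 3·1 + 3·2 + 1·2 = 16.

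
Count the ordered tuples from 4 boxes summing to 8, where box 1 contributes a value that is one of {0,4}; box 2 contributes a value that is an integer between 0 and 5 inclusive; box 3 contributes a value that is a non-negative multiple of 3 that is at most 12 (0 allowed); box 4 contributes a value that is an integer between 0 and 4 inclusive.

17

The generating function for the choices is (1 + q^4)·(1 + q + q^2 + q^3 + q^4 + q^5)·(1 + q^3 + q^6 + q^9 + q^12)·(1 + q + q^2 + q^3 + q^4); the count is [q^8].
(1 + q^4) has coefficients 1,0,0,0,1 for degrees 0…4.
(1 + q + q^2 + q^3 + q^4 + q^5) has coefficients 1,1,1,1,1,1,0,0,0 for degrees 0…8.
Multiplying by (1 + q^3 + q^6 + q^9 + q^12) gives running coefficients 1,1,1,2,2,2,2,2,2 for degrees 0…8.
Finally multiplying by (1 + q + q^2 + q^3 + q^4), the product of all factors after the first has coefficients 1,2,3,5,7,8,9,10,10 for degrees 0…8.
[q^8] = 1·10 + 1·7 = 17.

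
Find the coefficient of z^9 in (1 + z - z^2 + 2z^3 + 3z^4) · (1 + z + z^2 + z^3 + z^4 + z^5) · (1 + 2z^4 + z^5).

(1 + z - z^2 + 2z^3 + 3z^4) has coefficients 1,1,-1,2,3 for degrees 0…4.
(1 + z + z^2 + z^3 + z^4 + z^5) has coefficients 1,1,1,1,1,1,0,0,0,0 for degrees 0…9.
Finally multiplying by (1 + 2z^4 + z^5), the product of all factors after the first has coefficients 1,1,1,1,3,4,3,3,3,3 for degrees 0…9.
[z^9] = 1·3 + 1·3 − 1·3 + 2·3 + 3·4 = 21.

21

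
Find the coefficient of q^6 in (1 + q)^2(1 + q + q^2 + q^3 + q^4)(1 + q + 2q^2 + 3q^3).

(1 + q)^2 has coefficients 1,2,1 for degrees 0…2.
(1 + q + q^2 + q^3 + q^4) has coefficients 1,1,1,1,1,0,0 for degrees 0…6.
Finally multiplying by (1 + q + 2q^2 + 3q^3), the product of all factors after the first has coefficients 1,2,4,7,7,6,5 for degrees 0…6.
[q^6] = 1·5 + 2·6 + 1·7 = 24.

24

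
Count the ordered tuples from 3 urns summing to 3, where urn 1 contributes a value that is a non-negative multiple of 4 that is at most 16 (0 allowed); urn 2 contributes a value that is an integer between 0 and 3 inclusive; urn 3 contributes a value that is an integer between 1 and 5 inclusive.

The generating function for the choices is (1 + x^4 + x^8 + x^12 + x^16)·(1 + x + x^2 + x^3)·(x + x^2 + x^3 + x^4 + x^5); the count is [x^3].
(1 + x^4 + x^8 + x^12 + x^16) has coefficients 1,0,0,0 for degrees 0…3.
(1 + x + x^2 + x^3) has coefficients 1,1,1,1 for degrees 0…3.
Finally multiplying by (x + x^2 + x^3 + x^4 + x^5), the product of all factors after the first has coefficients 0,1,2,3 for degrees 0…3.
[x^3] = 1·3 = 3.

3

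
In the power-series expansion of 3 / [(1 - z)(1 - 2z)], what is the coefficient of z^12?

Partial fractions give a closed form: a_n = (-3)·1^n + (6)·2^n.
At n = 12: a_12 = 24573.

24573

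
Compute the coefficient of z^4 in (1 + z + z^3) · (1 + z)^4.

9

(1 + z + z^3) has coefficients 1,1,0,1 for degrees 0…3.
(1 + z)^4 has coefficients 1,4,6,4,1 for degrees 0…4.
[z^4] = 1·1 + 1·4 + 1·4 = 9.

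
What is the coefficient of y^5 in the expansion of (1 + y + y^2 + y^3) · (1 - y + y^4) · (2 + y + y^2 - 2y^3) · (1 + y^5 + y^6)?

(1 + y + y^2 + y^3) has coefficients 1,1,1,1 for degrees 0…3.
(1 - y + y^4) has coefficients 1,-1,0,0,1,0 for degrees 0…5.
Multiplying by (2 + y + y^2 - 2y^3) gives running coefficients 2,-1,0,-3,4,1 for degrees 0…5.
Finally multiplying by (1 + y^5 + y^6), the product of all factors after the first has coefficients 2,-1,0,-3,4,3 for degrees 0…5.
[y^5] = 1·3 + 1·4 + 1·(-3) + 1·0 = 4.

4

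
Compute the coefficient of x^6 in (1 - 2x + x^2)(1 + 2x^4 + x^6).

(1 - 2x + x^2) has coefficients 1,-2,1 for degrees 0…2.
(1 + 2x^4 + x^6) has coefficients 1,0,0,0,2,0,1 for degrees 0…6.
[x^6] = 1·1 − 2·0 + 1·2 = 3.

3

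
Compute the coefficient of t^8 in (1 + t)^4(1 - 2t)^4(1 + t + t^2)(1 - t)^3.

-34

(1 + t)^4 has coefficients 1,4,6,4,1 for degrees 0…4.
(1 - 2t)^4 has coefficients 1,-8,24,-32,16,0,0,0,0 for degrees 0…8.
Multiplying by (1 + t + t^2) gives running coefficients 1,-7,17,-16,8,-16,16,0,0 for degrees 0…8.
Finally multiplying by (1 - t)^3, the product of all factors after the first has coefficients 1,-10,41,-89,114,-105,104,-104,64 for degrees 0…8.
[t^8] = 1·64 + 4·(-104) + 6·104 + 4·(-105) + 1·114 = -34.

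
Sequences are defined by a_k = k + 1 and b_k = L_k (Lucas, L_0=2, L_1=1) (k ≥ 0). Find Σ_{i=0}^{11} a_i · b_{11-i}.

The convolution is the t^11 coefficient of A(t)B(t).
Σ = 1·199 + 2·123 + 3·76 + 4·47 + 5·29 + 6·18 + 7·11 + 8·7 + 9·4 + 10·3 + 11·1 + 12·2 = 1348.

1348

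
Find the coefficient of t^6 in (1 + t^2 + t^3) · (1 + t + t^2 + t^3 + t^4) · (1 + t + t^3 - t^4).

(1 + t^2 + t^3) has coefficients 1,0,1,1 for degrees 0…3.
(1 + t + t^2 + t^3 + t^4) has coefficients 1,1,1,1,1,0,0 for degrees 0…6.
Finally multiplying by (1 + t + t^3 - t^4), the product of all factors after the first has coefficients 1,2,2,3,2,1,0 for degrees 0…6.
[t^6] = 1·0 + 1·2 + 1·3 = 5.

5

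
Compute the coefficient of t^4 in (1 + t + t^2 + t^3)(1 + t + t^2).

2

(1 + t + t^2 + t^3) has coefficients 1,1,1,1 for degrees 0…3.
(1 + t + t^2) has coefficients 1,1,1,0,0 for degrees 0…4.
[t^4] = 1·0 + 1·0 + 1·1 + 1·1 = 2.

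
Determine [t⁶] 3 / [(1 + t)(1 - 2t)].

129

Partial fractions give a closed form: a_n = (1)·(-1)^n + (2)·2^n.
At n = 6: a_6 = 129.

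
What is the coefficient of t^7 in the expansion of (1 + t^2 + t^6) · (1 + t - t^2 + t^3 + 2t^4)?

(1 + t^2 + t^6) has coefficients 1,0,1,0,0,0,1 for degrees 0…6.
(1 + t - t^2 + t^3 + 2t^4) has coefficients 1,1,-1,1,2,0,0,0 for degrees 0…7.
[t^7] = 1·0 + 1·0 + 1·1 = 1.

1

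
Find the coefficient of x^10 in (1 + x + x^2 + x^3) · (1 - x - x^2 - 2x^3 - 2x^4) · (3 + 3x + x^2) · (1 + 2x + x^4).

-37

(1 + x + x^2 + x^3) has coefficients 1,1,1,1 for degrees 0…3.
(1 - x - x^2 - 2x^3 - 2x^4) has coefficients 1,-1,-1,-2,-2,0,0,0,0,0,0 for degrees 0…10.
Multiplying by (3 + 3x + x^2) gives running coefficients 3,0,-5,-10,-13,-8,-2,0,0,0,0 for degrees 0…10.
Finally multiplying by (1 + 2x + x^4), the product of all factors after the first has coefficients 3,6,-5,-20,-30,-34,-23,-14,-13,-8,-2 for degrees 0…10.
[x^10] = 1·(-2) + 1·(-8) + 1·(-13) + 1·(-14) = -37.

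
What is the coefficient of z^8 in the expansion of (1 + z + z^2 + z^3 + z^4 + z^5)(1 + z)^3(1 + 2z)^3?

173

(1 + z + z^2 + z^3 + z^4 + z^5) has coefficients 1,1,1,1,1,1 for degrees 0…5.
(1 + z)^3 has coefficients 1,3,3,1,0,0,0,0,0 for degrees 0…8.
Finally multiplying by (1 + 2z)^3, the product of all factors after the first has coefficients 1,9,33,63,66,36,8,0,0 for degrees 0…8.
[z^8] = 1·0 + 1·0 + 1·8 + 1·36 + 1·66 + 1·63 = 173.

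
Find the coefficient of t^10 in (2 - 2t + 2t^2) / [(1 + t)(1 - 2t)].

1026

The denominator gives the recurrence a_n = a_(n−1) + 2a_(n−2) for n ≥ 3; the numerator fixes a_0 = 2, a_1 = 0, a_2 = 6.
Iterating: 2, 0, 6, 6, 18, 30, 66, 126, 258, 510, 1026, so a_10 = 1026.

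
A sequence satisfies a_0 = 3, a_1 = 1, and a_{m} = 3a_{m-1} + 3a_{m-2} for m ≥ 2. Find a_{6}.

The ordinary generating function has denominator 1 - 3z - 3z^2.
Iterating the recurrence: a_0,…,a_{6} = 3, 1, 12, 39, 153, 576, 2187.

2187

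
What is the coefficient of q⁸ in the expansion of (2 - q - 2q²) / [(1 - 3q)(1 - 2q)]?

The denominator gives the recurrence a_n = 5a_(n−1) − 6a_(n−2) for n ≥ 3; the numerator fixes a_0 = 2, a_1 = 9, a_2 = 31.
Iterating: 2, 9, 31, 101, 319, 989, 3031, 9221, 27919, so a_8 = 27919.

27919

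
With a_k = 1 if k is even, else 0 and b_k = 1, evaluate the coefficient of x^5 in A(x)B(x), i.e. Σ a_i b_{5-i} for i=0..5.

3

This is [x^5] in the product of the two ordinary generating functions.
Σ = 1·1 + 0·1 + 1·1 + 0·1 + 1·1 + 0·1 = 3.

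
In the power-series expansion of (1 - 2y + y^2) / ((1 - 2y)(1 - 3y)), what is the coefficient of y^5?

The denominator gives the recurrence a_n = 5a_(n−1) − 6a_(n−2) for n ≥ 3; the numerator fixes a_0 = 1, a_1 = 3, a_2 = 10.
Iterating: 1, 3, 10, 32, 100, 308, so a_5 = 308.

308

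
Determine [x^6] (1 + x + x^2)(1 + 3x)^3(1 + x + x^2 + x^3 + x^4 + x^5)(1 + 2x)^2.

(1 + x + x^2) has coefficients 1,1,1 for degrees 0…2.
(1 + 3x)^3 has coefficients 1,9,27,27,0,0,0 for degrees 0…6.
Multiplying by (1 + x + x^2 + x^3 + x^4 + x^5) gives running coefficients 1,10,37,64,64,64,63 for degrees 0…6.
Finally multiplying by (1 + 2x)^2, the product of all factors after the first has coefficients 1,14,81,252,468,576,575 for degrees 0…6.
[x^6] = 1·575 + 1·576 + 1·468 = 1619.

1619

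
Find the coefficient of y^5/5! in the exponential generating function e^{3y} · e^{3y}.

The EGF product rule gives c_5 = Σ_{k_1+k_2=5} C(5; k_1,k_2) · ∏ g_i(k_i), where e^{3y} gives (3)^k; e^{3y} gives (3)^k.
g_1(k) for k = 0…5: 1, 3, 9, 27, 81, 243.
g_2(k) for k = 0…5: 1, 3, 9, 27, 81, 243.
c_5 = Σ_k C(5,k)·g_1(k)·g_2(5−k) = 1·1·243 + 5·3·81 + 10·9·27 + 10·27·9 + 5·81·3 + 1·243·1 = 243 + 1215 + 2430 + 2430 + 1215 + 243 = 7776.

7776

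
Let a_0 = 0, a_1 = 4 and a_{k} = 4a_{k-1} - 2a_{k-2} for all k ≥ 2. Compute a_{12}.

The ordinary generating function has denominator 1 - 4z + 2z^2.
Iterating the recurrence: a_0,…,a_{12} = 0, 4, 16, 56, 192, 656, 2240, 7648, 26112, 89152, 304384, 1039232, 3548160.

3548160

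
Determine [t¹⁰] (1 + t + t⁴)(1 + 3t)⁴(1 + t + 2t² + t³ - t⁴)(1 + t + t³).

850

(1 + t + t⁴) has coefficients 1,1,0,0,1 for degrees 0…4.
(1 + 3t)⁴ has coefficients 1,12,54,108,81,0,0,0,0,0,0 for degrees 0…10.
Multiplying by (1 + t + 2t² + t³ - t⁴) gives running coefficients 1,13,68,187,308,339,216,-27,-81,0,0 for degrees 0…10.
Finally multiplying by (1 + t + t³), the product of all factors after the first has coefficients 1,14,81,256,508,715,742,497,231,135,-27 for degrees 0…10.
[t¹⁰] = 1·(-27) + 1·135 + 1·742 = 850.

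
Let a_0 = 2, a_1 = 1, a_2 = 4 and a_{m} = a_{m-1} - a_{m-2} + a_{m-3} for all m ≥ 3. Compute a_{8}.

The ordinary generating function has denominator 1 - q + q^2 - q^3.
Iterating the recurrence: a_0,…,a_{8} = 2, 1, 4, 5, 2, 1, 4, 5, 2.

2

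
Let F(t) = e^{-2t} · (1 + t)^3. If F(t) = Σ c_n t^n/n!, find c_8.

-2816

The EGF product rule gives c_8 = Σ_{k_1+k_2=8} C(8; k_1,k_2) · ∏ g_i(k_i), where e^{-2t} gives (-2)^k; (1+t)^3 gives the falling factorial (3)_k.
g_1(k) for k = 0…8: 1, -2, 4, -8, 16, -32, 64, -128, 256.
g_2(k) for k = 0…8: 1, 3, 6, 6, 0, 0, 0, 0, 0.
c_8 = Σ_k C(8,k)·g_1(k)·g_2(8−k) = 56·(-32)·6 + 28·64·6 + 8·(-128)·3 + 1·256·1 = −10752 + 10752 − 3072 + 256 = -2816.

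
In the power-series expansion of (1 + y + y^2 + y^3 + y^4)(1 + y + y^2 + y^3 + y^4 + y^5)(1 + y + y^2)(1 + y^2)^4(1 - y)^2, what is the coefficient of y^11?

(1 + y + y^2 + y^3 + y^4) has coefficients 1,1,1,1,1 for degrees 0…4.
(1 + y + y^2 + y^3 + y^4 + y^5) has coefficients 1,1,1,1,1,1,0,0,0,0,0,0 for degrees 0…11.
Multiplying by (1 + y + y^2) gives running coefficients 1,2,3,3,3,3,2,1,0,0,0,0 for degrees 0…11.
Multiplying by (1 + y^2)^4 gives running coefficients 1,2,7,11,21,27,36,39,39,36,27,21 for degrees 0…11.
Finally multiplying by (1 - y)^2, the product of all factors after the first has coefficients 1,0,4,-1,6,-4,3,-6,-3,-3,-6,3 for degrees 0…11.
[y^11] = 1·3 + 1·(-6) + 1·(-3) + 1·(-3) + 1·(-6) = -15.

-15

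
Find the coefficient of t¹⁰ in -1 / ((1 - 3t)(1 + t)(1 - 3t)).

The denominator gives the recurrence a_n = 5a_(n−1) − 3a_(n−2) − 9a_(n−3) for n ≥ 3; the numerator fixes a_0 = -1, a_1 = -5, a_2 = -22.
Iterating: -1, -5, -22, -86, -319, -1139, -3964, -13532, -45517, -151313, -498226, so a_10 = -498226.

-498226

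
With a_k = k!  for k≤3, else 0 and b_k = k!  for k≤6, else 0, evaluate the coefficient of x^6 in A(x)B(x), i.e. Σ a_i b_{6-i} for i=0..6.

This is [x^6] in the product of the two ordinary generating functions.
Σ = 1·720 + 1·120 + 2·24 + 6·6 + 0·2 + 0·1 + 0·1 = 924.

924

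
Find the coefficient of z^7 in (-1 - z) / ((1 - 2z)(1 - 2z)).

The denominator gives the recurrence a_n = 4a_(n−1) − 4a_(n−2) for n ≥ 2; the numerator fixes a_0 = -1, a_1 = -5.
Iterating: -1, -5, -16, -44, -112, -272, -640, -1472, so a_7 = -1472.

-1472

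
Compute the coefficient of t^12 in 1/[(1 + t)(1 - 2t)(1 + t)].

1825

The denominator gives the recurrence a_n = 3a_(n−2) + 2a_(n−3) for n ≥ 3; the numerator fixes a_0 = 1, a_1 = 0, a_2 = 3.
Iterating: 1, 0, 3, 2, 9, 12, 31, 54, 117, 224, 459, 906, 1825, so a_12 = 1825.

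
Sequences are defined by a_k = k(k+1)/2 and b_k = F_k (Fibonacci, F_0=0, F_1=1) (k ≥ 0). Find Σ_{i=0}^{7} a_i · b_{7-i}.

97

Write out a_i and b_{7-i} for i = 0,…,7 and sum the products.
Σ = 0·13 + 1·8 + 3·5 + 6·3 + 10·2 + 15·1 + 21·1 + 28·0 = 97.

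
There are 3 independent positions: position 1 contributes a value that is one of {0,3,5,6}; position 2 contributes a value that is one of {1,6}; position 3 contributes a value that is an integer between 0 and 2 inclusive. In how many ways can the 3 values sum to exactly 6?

3

The generating function for the choices is (1 + q^3 + q^5 + q^6)·(q + q^6)·(1 + q + q^2); the count is [q^6].
(1 + q^3 + q^5 + q^6) has coefficients 1,0,0,1,0,1,1 for degrees 0…6.
(q + q^6) has coefficients 0,1,0,0,0,0,1 for degrees 0…6.
Finally multiplying by (1 + q + q^2), the product of all factors after the first has coefficients 0,1,1,1,0,0,1 for degrees 0…6.
[q^6] = 1·1 + 1·1 + 1·1 + 1·0 = 3.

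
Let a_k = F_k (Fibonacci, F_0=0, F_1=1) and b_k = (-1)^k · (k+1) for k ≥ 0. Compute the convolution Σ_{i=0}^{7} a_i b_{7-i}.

This is [x^7] in the product of the two ordinary generating functions.
Σ = 0·(-8) + 1·7 + 1·(-6) + 2·5 + 3·(-4) + 5·3 + 8·(-2) + 13·1 = 11.

11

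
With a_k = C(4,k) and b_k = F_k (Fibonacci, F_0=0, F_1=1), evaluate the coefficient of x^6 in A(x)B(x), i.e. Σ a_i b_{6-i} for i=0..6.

The convolution is the t^6 coefficient of A(t)B(t).
Σ = 1·8 + 4·5 + 6·3 + 4·2 + 1·1 + 0·1 + 0·0 = 55.

55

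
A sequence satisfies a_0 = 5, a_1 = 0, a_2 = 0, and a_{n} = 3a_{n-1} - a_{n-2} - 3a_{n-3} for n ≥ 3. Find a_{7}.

The ordinary generating function has denominator 1 - 3y + y^2 + 3y^3.
Iterating the recurrence: a_0,…,a_{7} = 5, 0, 0, -15, -45, -120, -270, -555.

-555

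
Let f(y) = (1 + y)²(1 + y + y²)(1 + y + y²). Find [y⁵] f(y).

4

(1 + y)² has coefficients 1,2,1 for degrees 0…2.
(1 + y + y²) has coefficients 1,1,1,0,0,0 for degrees 0…5.
Finally multiplying by (1 + y + y²), the product of all factors after the first has coefficients 1,2,3,2,1,0 for degrees 0…5.
[y⁵] = 1·0 + 2·1 + 1·2 = 4.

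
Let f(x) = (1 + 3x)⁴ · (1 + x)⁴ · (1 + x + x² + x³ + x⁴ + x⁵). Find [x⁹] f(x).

(1 + 3x)⁴ has coefficients 1,12,54,108,81 for degrees 0…4.
(1 + x)⁴ has coefficients 1,4,6,4,1,0,0,0,0,0 for degrees 0…9.
Finally multiplying by (1 + x + x² + x³ + x⁴ + x⁵), the product of all factors after the first has coefficients 1,5,11,15,16,16,15,11,5,1 for degrees 0…9.
[x⁹] = 1·1 + 12·5 + 54·11 + 108·15 + 81·16 = 3571.

3571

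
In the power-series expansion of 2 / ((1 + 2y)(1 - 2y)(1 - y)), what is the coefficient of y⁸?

Partial fractions give a closed form: a_n = (2/3)·(-2)^n + (2)·2^n + (-2/3)·1^n.
At n = 8: a_8 = 682.

682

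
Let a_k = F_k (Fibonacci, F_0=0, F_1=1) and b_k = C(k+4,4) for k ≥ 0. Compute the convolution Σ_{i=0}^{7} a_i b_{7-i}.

709

Write out a_i and b_{7-i} for i = 0,…,7 and sum the products.
Σ = 0·330 + 1·210 + 1·126 + 2·70 + 3·35 + 5·15 + 8·5 + 13·1 = 709.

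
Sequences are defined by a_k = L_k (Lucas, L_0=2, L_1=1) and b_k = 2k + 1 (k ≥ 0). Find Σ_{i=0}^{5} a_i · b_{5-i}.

104

Write out a_i and b_{5-i} for i = 0,…,5 and sum the products.
Σ = 2·11 + 1·9 + 3·7 + 4·5 + 7·3 + 11·1 = 104.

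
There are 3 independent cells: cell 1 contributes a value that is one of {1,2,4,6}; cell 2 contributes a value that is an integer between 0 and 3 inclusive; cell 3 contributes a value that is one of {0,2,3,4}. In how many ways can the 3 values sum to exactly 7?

The generating function for the choices is (x + x² + x⁴ + x⁶)·(1 + x + x² + x³)·(1 + x² + x³ + x⁴); the count is [x⁷].
(x + x² + x⁴ + x⁶) has coefficients 0,1,1,0,1,0,1 for degrees 0…6.
(1 + x + x² + x³) has coefficients 1,1,1,1,0,0,0,0 for degrees 0…7.
Finally multiplying by (1 + x² + x³ + x⁴), the product of all factors after the first has coefficients 1,1,2,3,3,3,2,1 for degrees 0…7.
[x⁷] = 1·2 + 1·3 + 1·3 + 1·1 = 9.

9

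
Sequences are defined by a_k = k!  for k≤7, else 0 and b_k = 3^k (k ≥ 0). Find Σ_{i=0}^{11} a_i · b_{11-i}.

1038096

Write out a_i and b_{11-i} for i = 0,…,11 and sum the products.
Σ = 1·177147 + 1·59049 + 2·19683 + 6·6561 + 24·2187 + 120·729 + 720·243 + 5040·81 + 0·27 + 0·9 + 0·3 + 0·1 = 1038096.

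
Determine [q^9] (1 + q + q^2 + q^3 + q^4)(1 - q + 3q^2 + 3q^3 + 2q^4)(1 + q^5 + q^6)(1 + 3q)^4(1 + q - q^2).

(1 + q + q^2 + q^3 + q^4) has coefficients 1,1,1,1,1 for degrees 0…4.
(1 - q + 3q^2 + 3q^3 + 2q^4) has coefficients 1,-1,3,3,2,0,0,0,0,0 for degrees 0…9.
Multiplying by (1 + q^5 + q^6) gives running coefficients 1,-1,3,3,2,1,0,2,6,5 for degrees 0…9.
Multiplying by (1 + 3q)^4 gives running coefficients 1,11,45,93,173,430,687,515,300,266 for degrees 0…9.
Finally multiplying by (1 + q - q^2), the product of all factors after the first has coefficients 1,12,55,127,221,510,944,772,128,51 for degrees 0…9.
[q^9] = 1·51 + 1·128 + 1·772 + 1·944 + 1·510 = 2405.

2405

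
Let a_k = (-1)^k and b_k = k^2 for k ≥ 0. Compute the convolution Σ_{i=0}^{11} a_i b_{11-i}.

This is [x^11] in the product of the two ordinary generating functions.
Σ = 1·121 − 1·100 + 1·81 − 1·64 + 1·49 − 1·36 + 1·25 − 1·16 + 1·9 − 1·4 + 1·1 − 1·0 = 66.

66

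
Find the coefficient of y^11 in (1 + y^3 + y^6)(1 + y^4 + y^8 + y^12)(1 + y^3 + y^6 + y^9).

(1 + y^3 + y^6) has coefficients 1,0,0,1,0,0,1 for degrees 0…6.
(1 + y^4 + y^8 + y^12) has coefficients 1,0,0,0,1,0,0,0,1,0,0,0 for degrees 0…11.
Finally multiplying by (1 + y^3 + y^6 + y^9), the product of all factors after the first has coefficients 1,0,0,1,1,0,1,1,1,1,1,1 for degrees 0…11.
[y^11] = 1·1 + 1·1 + 1·0 = 2.

2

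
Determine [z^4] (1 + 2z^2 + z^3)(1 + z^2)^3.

9

(1 + 2z^2 + z^3) has coefficients 1,0,2,1 for degrees 0…3.
(1 + z^2)^3 has coefficients 1,0,3,0,3 for degrees 0…4.
[z^4] = 1·3 + 2·3 + 1·0 = 9.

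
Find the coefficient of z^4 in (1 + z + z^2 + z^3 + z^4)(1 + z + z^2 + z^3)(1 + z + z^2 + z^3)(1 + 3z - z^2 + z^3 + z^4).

41

(1 + z + z^2 + z^3 + z^4) has coefficients 1,1,1,1,1 for degrees 0…4.
(1 + z + z^2 + z^3) has coefficients 1,1,1,1,0 for degrees 0…4.
Multiplying by (1 + z + z^2 + z^3) gives running coefficients 1,2,3,4,3 for degrees 0…4.
Finally multiplying by (1 + 3z - z^2 + z^3 + z^4), the product of all factors after the first has coefficients 1,5,8,12,15 for degrees 0…4.
[z^4] = 1·15 + 1·12 + 1·8 + 1·5 + 1·1 = 41.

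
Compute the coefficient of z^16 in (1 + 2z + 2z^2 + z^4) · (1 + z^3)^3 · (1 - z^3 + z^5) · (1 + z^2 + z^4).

8

(1 + 2z + 2z^2 + z^4) has coefficients 1,2,2,0,1 for degrees 0…4.
(1 + z^3)^3 has coefficients 1,0,0,3,0,0,3,0,0,1,0,0,0,0,0,0,0 for degrees 0…16.
Multiplying by (1 - z^3 + z^5) gives running coefficients 1,0,0,2,0,1,0,0,3,-2,0,3,-1,0,1,0,0 for degrees 0…16.
Finally multiplying by (1 + z^2 + z^4), the product of all factors after the first has coefficients 1,0,1,2,1,3,0,3,3,-1,3,1,2,1,0,3,0 for degrees 0…16.
[z^16] = 1·0 + 2·3 + 2·0 + 1·2 = 8.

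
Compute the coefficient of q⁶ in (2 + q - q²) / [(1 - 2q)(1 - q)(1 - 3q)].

6715

The denominator gives the recurrence a_n = 6a_(n−1) − 11a_(n−2) + 6a_(n−3) for n ≥ 3; the numerator fixes a_0 = 2, a_1 = 13, a_2 = 55.
Iterating: 2, 13, 55, 199, 667, 2143, 6715, so a_6 = 6715.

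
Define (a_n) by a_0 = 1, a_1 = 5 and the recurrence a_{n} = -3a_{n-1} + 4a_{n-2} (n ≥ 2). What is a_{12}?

-13421771

The ordinary generating function has denominator 1 + 3z - 4z^2.
Iterating the recurrence: a_0,…,a_{12} = 1, 5, -11, 53, -203, 821, -3275, 13109, -52427, 209717, -838859, 3355445, -13421771.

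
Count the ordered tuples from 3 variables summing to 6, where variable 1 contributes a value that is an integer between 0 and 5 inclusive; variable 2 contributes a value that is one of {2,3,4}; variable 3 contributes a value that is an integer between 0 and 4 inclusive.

12

The generating function for the choices is (1 + q + q^2 + q^3 + q^4 + q^5)·(q^2 + q^3 + q^4)·(1 + q + q^2 + q^3 + q^4); the count is [q^6].
(1 + q + q^2 + q^3 + q^4 + q^5) has coefficients 1,1,1,1,1,1 for degrees 0…5.
(q^2 + q^3 + q^4) has coefficients 0,0,1,1,1,0,0 for degrees 0…6.
Finally multiplying by (1 + q + q^2 + q^3 + q^4), the product of all factors after the first has coefficients 0,0,1,2,3,3,3 for degrees 0…6.
[q^6] = 1·3 + 1·3 + 1·3 + 1·2 + 1·1 + 1·0 = 12.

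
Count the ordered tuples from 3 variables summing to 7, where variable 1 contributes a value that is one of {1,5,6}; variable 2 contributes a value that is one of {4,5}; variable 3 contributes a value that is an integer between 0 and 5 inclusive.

The generating function for the choices is (q + q⁵ + q⁶)·(q⁴ + q⁵)·(1 + q + q² + q³ + q⁴ + q⁵); the count is [q⁷].
(q + q⁵ + q⁶) has coefficients 0,1,0,0,0,1,1 for degrees 0…6.
(q⁴ + q⁵) has coefficients 0,0,0,0,1,1,0,0 for degrees 0…7.
Finally multiplying by (1 + q + q² + q³ + q⁴ + q⁵), the product of all factors after the first has coefficients 0,0,0,0,1,2,2,2 for degrees 0…7.
[q⁷] = 1·2 + 1·0 + 1·0 = 2.

2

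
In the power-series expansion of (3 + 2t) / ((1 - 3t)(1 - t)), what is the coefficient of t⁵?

1334

The denominator gives the recurrence a_n = 4a_(n−1) − 3a_(n−2) for n ≥ 2; the numerator fixes a_0 = 3, a_1 = 14.
Iterating: 3, 14, 47, 146, 443, 1334, so a_5 = 1334.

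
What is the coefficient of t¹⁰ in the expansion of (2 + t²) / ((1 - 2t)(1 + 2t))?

The denominator gives the recurrence a_n = 4a_(n−2) for n ≥ 3; the numerator fixes a_0 = 2, a_1 = 0, a_2 = 9.
Iterating: 2, 0, 9, 0, 36, 0, 144, 0, 576, 0, 2304, so a_10 = 2304.

2304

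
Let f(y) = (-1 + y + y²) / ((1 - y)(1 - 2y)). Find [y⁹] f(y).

The denominator gives the recurrence a_n = 3a_(n−1) − 2a_(n−2) for n ≥ 3; the numerator fixes a_0 = -1, a_1 = -2, a_2 = -3.
Iterating: -1, -2, -3, -5, -9, -17, -33, -65, -129, -257, so a_9 = -257.

-257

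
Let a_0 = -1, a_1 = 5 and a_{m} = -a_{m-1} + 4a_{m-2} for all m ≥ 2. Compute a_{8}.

The ordinary generating function has denominator 1 + y - 4y^2.
Iterating the recurrence: a_0,…,a_{8} = -1, 5, -9, 29, -65, 181, -441, 1165, -2929.

-2929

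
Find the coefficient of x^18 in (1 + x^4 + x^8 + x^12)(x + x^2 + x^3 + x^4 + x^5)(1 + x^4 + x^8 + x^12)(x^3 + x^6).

7

(1 + x^4 + x^8 + x^12) has coefficients 1,0,0,0,1,0,0,0,1,0,0,0,1 for degrees 0…12.
(x + x^2 + x^3 + x^4 + x^5) has coefficients 0,1,1,1,1,1,0,0,0,0,0,0,0,0,0,0,0,0,0 for degrees 0…18.
Multiplying by (1 + x^4 + x^8 + x^12) gives running coefficients 0,1,1,1,1,2,1,1,1,2,1,1,1,2,1,1,1,1,0 for degrees 0…18.
Finally multiplying by (x^3 + x^6), the product of all factors after the first has coefficients 0,0,0,0,1,1,1,2,3,2,2,3,3,2,2,3,3,2,2 for degrees 0…18.
[x^18] = 1·2 + 1·2 + 1·2 + 1·1 = 7.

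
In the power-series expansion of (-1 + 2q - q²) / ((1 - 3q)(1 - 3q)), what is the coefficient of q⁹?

-96228

The denominator gives the recurrence a_n = 6a_(n−1) − 9a_(n−2) for n ≥ 3; the numerator fixes a_0 = -1, a_1 = -4, a_2 = -16.
Iterating: -1, -4, -16, -60, -216, -756, -2592, -8748, -29160, -96228, so a_9 = -96228.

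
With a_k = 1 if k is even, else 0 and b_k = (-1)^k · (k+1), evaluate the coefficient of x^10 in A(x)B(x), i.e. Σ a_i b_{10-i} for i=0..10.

Write out a_i and b_{10-i} for i = 0,…,10 and sum the products.
Σ = 1·11 + 0·(-10) + 1·9 + 0·(-8) + 1·7 + 0·(-6) + 1·5 + 0·(-4) + 1·3 + 0·(-2) + 1·1 = 36.

36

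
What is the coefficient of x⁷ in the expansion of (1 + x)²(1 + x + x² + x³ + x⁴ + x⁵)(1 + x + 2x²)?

12

(1 + x)² has coefficients 1,2,1 for degrees 0…2.
(1 + x + x² + x³ + x⁴ + x⁵) has coefficients 1,1,1,1,1,1,0,0 for degrees 0…7.
Finally multiplying by (1 + x + 2x²), the product of all factors after the first has coefficients 1,2,4,4,4,4,3,2 for degrees 0…7.
[x⁷] = 1·2 + 2·3 + 1·4 = 12.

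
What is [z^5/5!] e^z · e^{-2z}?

The EGF product rule gives c_5 = Σ_{k_1+k_2=5} C(5; k_1,k_2) · ∏ g_i(k_i), where e^z gives (1)^k; e^{-2z} gives (-2)^k.
g_1(k) for k = 0…5: 1, 1, 1, 1, 1, 1.
g_2(k) for k = 0…5: 1, -2, 4, -8, 16, -32.
c_5 = Σ_k C(5,k)·g_1(k)·g_2(5−k) = 1·1·(-32) + 5·1·16 + 10·1·(-8) + 10·1·4 + 5·1·(-2) + 1·1·1 = −32 + 80 − 80 + 40 − 10 + 1 = -1.

-1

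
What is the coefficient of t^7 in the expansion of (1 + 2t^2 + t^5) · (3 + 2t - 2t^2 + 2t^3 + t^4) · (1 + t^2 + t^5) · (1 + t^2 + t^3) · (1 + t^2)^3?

(1 + 2t^2 + t^5) has coefficients 1,0,2,0,0,1 for degrees 0…5.
(3 + 2t - 2t^2 + 2t^3 + t^4) has coefficients 3,2,-2,2,1,0,0,0 for degrees 0…7.
Multiplying by (1 + t^2 + t^5) gives running coefficients 3,2,1,4,-1,5,3,-2 for degrees 0…7.
Multiplying by (1 + t^2 + t^3) gives running coefficients 3,2,4,9,2,10,6,2 for degrees 0…7.
Finally multiplying by (1 + t^2)^3, the product of all factors after the first has coefficients 3,2,13,15,23,43,27,61 for degrees 0…7.
[t^7] = 1·61 + 2·43 + 1·13 = 160.

160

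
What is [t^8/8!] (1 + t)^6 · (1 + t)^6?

The EGF product rule gives c_8 = Σ_{k_1+k_2=8} C(8; k_1,k_2) · ∏ g_i(k_i), where (1+t)^6 gives the falling factorial (6)_k; (1+t)^6 gives the falling factorial (6)_k.
g_1(k) for k = 0…8: 1, 6, 30, 120, 360, 720, 720, 0, 0.
g_2(k) for k = 0…8: 1, 6, 30, 120, 360, 720, 720, 0, 0.
c_8 = Σ_k C(8,k)·g_1(k)·g_2(8−k) = 28·30·720 + 56·120·720 + 70·360·360 + 56·720·120 + 28·720·30 = 604800 + 4838400 + 9072000 + 4838400 + 604800 = 19958400.

19958400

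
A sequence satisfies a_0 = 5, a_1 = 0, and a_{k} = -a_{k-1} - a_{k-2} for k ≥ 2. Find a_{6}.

The ordinary generating function has denominator 1 + q + q^2.
Iterating the recurrence: a_0,…,a_{6} = 5, 0, -5, 5, 0, -5, 5.

5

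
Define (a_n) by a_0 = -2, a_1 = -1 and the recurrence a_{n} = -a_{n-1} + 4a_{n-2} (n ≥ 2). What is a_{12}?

-41407

The ordinary generating function has denominator 1 + q - 4q^2.
Iterating the recurrence: a_0,…,a_{12} = -2, -1, -7, 3, -31, 43, -167, 339, -1007, 2363, -6391, 15843, -41407.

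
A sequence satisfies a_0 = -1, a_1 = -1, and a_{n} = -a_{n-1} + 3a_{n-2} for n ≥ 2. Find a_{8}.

-74

The ordinary generating function has denominator 1 + z - 3z^2.
Iterating the recurrence: a_0,…,a_{8} = -1, -1, -2, -1, -5, 2, -17, 23, -74.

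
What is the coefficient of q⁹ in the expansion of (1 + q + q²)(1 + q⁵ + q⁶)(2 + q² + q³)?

4

(1 + q + q²) has coefficients 1,1,1 for degrees 0…2.
(1 + q⁵ + q⁶) has coefficients 1,0,0,0,0,1,1,0,0,0 for degrees 0…9.
Finally multiplying by (2 + q² + q³), the product of all factors after the first has coefficients 2,0,1,1,0,2,2,1,2,1 for degrees 0…9.
[q⁹] = 1·1 + 1·2 + 1·1 = 4.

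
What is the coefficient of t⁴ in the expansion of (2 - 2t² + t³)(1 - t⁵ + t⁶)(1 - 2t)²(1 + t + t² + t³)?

(2 - 2t² + t³) has coefficients 2,0,-2,1 for degrees 0…3.
(1 - t⁵ + t⁶) has coefficients 1,0,0,0,0 for degrees 0…4.
Multiplying by (1 - 2t)² gives running coefficients 1,-4,4,0,0 for degrees 0…4.
Finally multiplying by (1 + t + t² + t³), the product of all factors after the first has coefficients 1,-3,1,1,0 for degrees 0…4.
[t⁴] = 2·0 − 2·1 + 1·(-3) = -5.

-5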